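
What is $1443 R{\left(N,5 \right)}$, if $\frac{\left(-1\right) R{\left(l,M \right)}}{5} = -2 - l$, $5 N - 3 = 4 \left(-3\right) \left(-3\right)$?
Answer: $70707$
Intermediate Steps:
$N = \frac{39}{5}$ ($N = \frac{3}{5} + \frac{4 \left(-3\right) \left(-3\right)}{5} = \frac{3}{5} + \frac{\left(-12\right) \left(-3\right)}{5} = \frac{3}{5} + \frac{1}{5} \cdot 36 = \frac{3}{5} + \frac{36}{5} = \frac{39}{5} \approx 7.8$)
$R{\left(l,M \right)} = 10 + 5 l$ ($R{\left(l,M \right)} = - 5 \left(-2 - l\right) = 10 + 5 l$)
$1443 R{\left(N,5 \right)} = 1443 \left(10 + 5 \cdot \frac{39}{5}\right) = 1443 \left(10 + 39\right) = 1443 \cdot 49 = 70707$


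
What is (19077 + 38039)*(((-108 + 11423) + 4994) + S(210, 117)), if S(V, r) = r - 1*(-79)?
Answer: 942699580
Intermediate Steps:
S(V, r) = 79 + r (S(V, r) = r + 79 = 79 + r)
(19077 + 38039)*(((-108 + 11423) + 4994) + S(210, 117)) = (19077 + 38039)*(((-108 + 11423) + 4994) + (79 + 117)) = 57116*((11315 + 4994) + 196) = 57116*(16309 + 196) = 57116*16505 = 942699580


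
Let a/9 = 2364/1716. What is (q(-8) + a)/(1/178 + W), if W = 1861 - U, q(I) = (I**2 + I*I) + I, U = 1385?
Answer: 1123358/4038749 ≈ 0.27814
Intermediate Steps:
q(I) = I + 2*I**2 (q(I) = (I**2 + I**2) + I = 2*I**2 + I = I + 2*I**2)
W = 476 (W = 1861 - 1*1385 = 1861 - 1385 = 476)
a = 1773/143 (a = 9*(2364/1716) = 9*(2364*(1/1716)) = 9*(197/143) = 1773/143 ≈ 12.399)
(q(-8) + a)/(1/178 + W) = (-8*(1 + 2*(-8)) + 1773/143)/(1/178 + 476) = (-8*(1 - 16) + 1773/143)/(1/178 + 476) = (-8*(-15) + 1773/143)/(84729/178) = (120 + 1773/143)*(178/84729) = (18933/143)*(178/84729) = 1123358/4038749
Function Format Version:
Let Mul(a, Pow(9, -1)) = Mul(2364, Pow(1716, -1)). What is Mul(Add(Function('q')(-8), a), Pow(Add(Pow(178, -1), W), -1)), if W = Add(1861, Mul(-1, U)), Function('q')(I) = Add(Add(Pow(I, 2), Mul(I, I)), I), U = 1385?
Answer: Rational(1123358, 4038749) ≈ 0.27814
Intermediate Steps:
Function('q')(I) = Add(I, Mul(2, Pow(I, 2))) (Function('q')(I) = Add(Add(Pow(I, 2), Pow(I, 2)), I) = Add(Mul(2, Pow(I, 2)), I) = Add(I, Mul(2, Pow(I, 2))))
W = 476 (W = Add(1861, Mul(-1, 1385)) = Add(1861, -1385) = 476)
a = Rational(1773, 143) (a = Mul(9, Mul(2364, Pow(1716, -1))) = Mul(9, Mul(2364, Rational(1, 1716))) = Mul(9, Rational(197, 143)) = Rational(1773, 143) ≈ 12.399)
Mul(Add(Function('q')(-8), a), Pow(Add(Pow(178, -1), W), -1)) = Mul(Add(Mul(-8, Add(1, Mul(2, -8))), Rational(1773, 143)), Pow(Add(Pow(178, -1), 476), -1)) = Mul(Add(Mul(-8, Add(1, -16)), Rational(1773, 143)), Pow(Add(Rational(1, 178), 476), -1)) = Mul(Add(Mul(-8, -15), Rational(1773, 143)), Pow(Rational(84729, 178), -1)) = Mul(Add(120, Rational(1773, 143)), Rational(178, 84729)) = Mul(Rational(18933, 143), Rational(178, 84729)) = Rational(1123358, 4038749)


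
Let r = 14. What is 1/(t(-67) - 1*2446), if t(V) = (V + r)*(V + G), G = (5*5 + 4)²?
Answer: -1/43468 ≈ -2.3005e-5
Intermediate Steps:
G = 841 (G = (25 + 4)² = 29² = 841)
t(V) = (14 + V)*(841 + V) (t(V) = (V + 14)*(V + 841) = (14 + V)*(841 + V))
1/(t(-67) - 1*2446) = 1/((11774 + (-67)² + 855*(-67)) - 1*2446) = 1/((11774 + 4489 - 57285) - 2446) = 1/(-41022 - 2446) = 1/(-43468) = -1/43468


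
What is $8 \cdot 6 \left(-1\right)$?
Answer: $-48$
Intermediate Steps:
$8 \cdot 6 \left(-1\right) = 48 \left(-1\right) = -48$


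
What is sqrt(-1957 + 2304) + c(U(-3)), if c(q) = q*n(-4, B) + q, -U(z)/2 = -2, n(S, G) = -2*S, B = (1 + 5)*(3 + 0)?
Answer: 36 + sqrt(347) ≈ 54.628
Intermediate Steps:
B = 18 (B = 6*3 = 18)
U(z) = 4 (U(z) = -2*(-2) = 4)
c(q) = 9*q (c(q) = q*(-2*(-4)) + q = q*8 + q = 8*q + q = 9*q)
sqrt(-1957 + 2304) + c(U(-3)) = sqrt(-1957 + 2304) + 9*4 = sqrt(347) + 36 = 36 + sqrt(347)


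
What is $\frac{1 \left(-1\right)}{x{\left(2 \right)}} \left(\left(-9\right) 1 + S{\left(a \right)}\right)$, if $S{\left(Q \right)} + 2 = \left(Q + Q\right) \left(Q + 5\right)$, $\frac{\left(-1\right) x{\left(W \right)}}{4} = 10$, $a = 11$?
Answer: $\frac{341}{40} \approx 8.525$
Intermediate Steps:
$x{\left(W \right)} = -40$ ($x{\left(W \right)} = \left(-4\right) 10 = -40$)
$S{\left(Q \right)} = -2 + 2 Q \left(5 + Q\right)$ ($S{\left(Q \right)} = -2 + \left(Q + Q\right) \left(Q + 5\right) = -2 + 2 Q \left(5 + Q\right)$)
$\frac{1 \left(-1\right)}{x{\left(2 \right)}} \left(\left(-9\right) 1 + S{\left(a \right)}\right) = \frac{1 \left(-1\right)}{-40} \left(\left(-9\right) 1 + \left(-2 + 2 \cdot 11^{2} + 10 \cdot 11\right)\right) = \left(-1\right) \left(- \frac{1}{40}\right) \left(-9 + \left(-2 + 2 \cdot 121 + 110\right)\right) = \frac{-9 + \left(-2 + 242 + 110\right)}{40} = \frac{-9 + 350}{40} = \frac{1}{40} \cdot 341 = \frac{341}{40}$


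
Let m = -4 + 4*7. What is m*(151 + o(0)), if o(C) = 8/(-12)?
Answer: 3608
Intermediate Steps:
m = 24 (m = -4 + 28 = 24)
o(C) = -2/3 (o(C) = 8*(-1/12) = -2/3)
m*(151 + o(0)) = 24*(151 - 2/3) = 24*(451/3) = 3608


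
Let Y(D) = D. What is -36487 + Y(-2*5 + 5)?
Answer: -36492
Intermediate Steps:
-36487 + Y(-2*5 + 5) = -36487 + (-2*5 + 5) = -36487 + (-10 + 5) = -36487 - 5 = -36492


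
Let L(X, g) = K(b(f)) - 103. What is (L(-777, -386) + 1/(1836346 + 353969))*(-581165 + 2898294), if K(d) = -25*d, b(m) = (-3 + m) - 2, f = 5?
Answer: -522749965463276/2190315 ≈ -2.3866e+8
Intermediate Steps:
b(m) = -5 + m
L(X, g) = -103 (L(X, g) = -25*(-5 + 5) - 103 = -25*0 - 103 = 0 - 103 = -103)
(L(-777, -386) + 1/(1836346 + 353969))*(-581165 + 2898294) = (-103 + 1/(1836346 + 353969))*(-581165 + 2898294) = (-103 + 1/2190315)*2317129 = -225602444/2190315*2317129 = -522749965463276/2190315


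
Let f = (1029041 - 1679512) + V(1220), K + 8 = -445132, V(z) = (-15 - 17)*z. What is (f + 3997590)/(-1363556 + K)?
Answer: -3308079/1808696 ≈ -1.8290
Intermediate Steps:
V(z) = -32*z
K = -445140 (K = -8 - 445132 = -445140)
f = -689511 (f = (1029041 - 1679512) - 32*1220 = -650471 - 39040 = -689511)
(f + 3997590)/(-1363556 + K) = (-689511 + 3997590)/(-1363556 - 445140) = 3308079/(-1808696) = 3308079*(-1/1808696) = -3308079/1808696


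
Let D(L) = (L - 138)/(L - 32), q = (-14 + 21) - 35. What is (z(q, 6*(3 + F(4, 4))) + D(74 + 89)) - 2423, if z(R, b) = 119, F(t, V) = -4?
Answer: -301799/131 ≈ -2303.8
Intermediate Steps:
q = -28 (q = 7 - 35 = -28)
D(L) = (-138 + L)/(-32 + L)
(z(q, 6*(3 + F(4, 4))) + D(74 + 89)) - 2423 = (119 + (-138 + (74 + 89))/(-32 + (74 + 89))) - 2423 = (119 + (-138 + 163)/(-32 + 163)) - 2423 = (119 + 25/131) - 2423 = 15614/131 - 2423 = -301799/131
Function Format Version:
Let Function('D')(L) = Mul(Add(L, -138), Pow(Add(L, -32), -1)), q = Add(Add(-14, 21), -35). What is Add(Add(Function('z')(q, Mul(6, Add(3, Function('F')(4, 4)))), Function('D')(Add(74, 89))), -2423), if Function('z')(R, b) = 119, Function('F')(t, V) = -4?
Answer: Rational(-301799, 131) ≈ -2303.8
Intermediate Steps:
q = -28 (q = Add(7, -35) = -28)
Function('D')(L) = Mul(Pow(Add(-32, L), -1), Add(-138, L)) (Function('D')(L) = Mul(Add(-138, L), Pow(Add(-32, L), -1)) = Mul(Pow(Add(-32, L), -1), Add(-138, L)))
Add(Add(Function('z')(q, Mul(6, Add(3, Function('F')(4, 4)))), Function('D')(Add(74, 89))), -2423) = Add(Add(119, Mul(Pow(Add(-32, Add(74, 89)), -1), Add(-138, Add(74, 89)))), -2423) = Add(Add(119, Mul(Pow(Add(-32, 163), -1), Add(-138, 163))), -2423) = Add(Add(119, Mul(Pow(131, -1), 25)), -2423) = Add(Add(119, Mul(Rational(1, 131), 25)), -2423) = Add(Add(119, Rational(25, 131)), -2423) = Add(Rational(15614, 131), -2423) = Rational(-301799, 131)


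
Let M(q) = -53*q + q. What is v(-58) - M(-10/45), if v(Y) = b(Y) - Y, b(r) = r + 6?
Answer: -50/9 ≈ -5.5556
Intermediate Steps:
b(r) = 6 + r
M(q) = -52*q
v(Y) = 6 (v(Y) = (6 + Y) - Y = 6)
v(-58) - M(-10/45) = 6 - (-52)*(-10/45) = 6 - (-52)*(-10*1/45) = 6 - (-52)*(-2)/9 = 6 - 1*104/9 = 6 - 104/9 = -50/9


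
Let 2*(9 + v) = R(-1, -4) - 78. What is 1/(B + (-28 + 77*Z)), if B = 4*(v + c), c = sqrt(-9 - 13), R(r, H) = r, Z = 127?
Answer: 9557/91336601 - 4*I*sqrt(22)/91336601 ≈ 0.00010463 - 2.0541e-7*I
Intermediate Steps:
c = I*sqrt(22) (c = sqrt(-22) = I*sqrt(22) ≈ 4.6904*I)
v = -97/2 (v = -9 + (-1 - 78)/2 = -9 + (1/2)*(-79) = -9 - 79/2 = -97/2 ≈ -48.500)
B = -194 + 4*I*sqrt(22) (B = 4*(-97/2 + I*sqrt(22)) = -194 + 4*I*sqrt(22) ≈ -194.0 + 18.762*I)
1/(B + (-28 + 77*Z)) = 1/((-194 + 4*I*sqrt(22)) + (-28 + 77*127)) = 1/((-194 + 4*I*sqrt(22)) + (-28 + 9779)) = 1/((-194 + 4*I*sqrt(22)) + 9751) = 1/(9557 + 4*I*sqrt(22))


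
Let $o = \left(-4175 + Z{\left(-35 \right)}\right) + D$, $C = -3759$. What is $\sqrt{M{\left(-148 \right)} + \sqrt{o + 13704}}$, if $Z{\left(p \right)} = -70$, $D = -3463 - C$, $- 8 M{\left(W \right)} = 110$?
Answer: $\frac{\sqrt{-55 + 4 \sqrt{9755}}}{2} \approx 9.2205$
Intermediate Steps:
$M{\left(W \right)} = - \frac{55}{4}$ ($M{\left(W \right)} = \left(- \frac{1}{8}\right) 110 = - \frac{55}{4}$)
$D = 296$ ($D = -3463 - -3759 = -3463 + 3759 = 296$)
$o = -3949$ ($o = \left(-4175 - 70\right) + 296 = -4245 + 296 = -3949$)
$\sqrt{M{\left(-148 \right)} + \sqrt{o + 13704}} = \sqrt{- \frac{55}{4} + \sqrt{-3949 + 13704}} = \sqrt{- \frac{55}{4} + \sqrt{9755}}$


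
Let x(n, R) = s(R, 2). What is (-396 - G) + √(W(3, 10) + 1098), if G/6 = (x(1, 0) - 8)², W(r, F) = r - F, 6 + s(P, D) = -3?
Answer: -2130 + √1091 ≈ -2097.0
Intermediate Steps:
s(P, D) = -9 (s(P, D) = -6 - 3 = -9)
W(r, F) = r - F
x(n, R) = -9
G = 1734 (G = 6*(-9 - 8)² = 6*(-17)² = 6*289 = 1734)
(-396 - G) + √(W(3, 10) + 1098) = (-396 - 1*1734) + √((3 - 1*10) + 1098) = (-396 - 1734) + √((3 - 10) + 1098) = -2130 + √(-7 + 1098) = -2130 + √1091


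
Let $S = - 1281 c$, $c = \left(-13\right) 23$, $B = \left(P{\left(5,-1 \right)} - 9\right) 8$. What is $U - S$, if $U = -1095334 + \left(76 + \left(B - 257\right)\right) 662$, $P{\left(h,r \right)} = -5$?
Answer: $-1672319$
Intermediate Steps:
$B = -112$ ($B = \left(-5 - 9\right) 8 = \left(-14\right) 8 = -112$)
$c = -299$
$S = 383019$ ($S = \left(-1281\right) \left(-299\right) = 383019$)
$U = -1289300$ ($U = -1095334 + \left(76 - 369\right) 662 = -1095334 - 193966 = -1289300$)
$U - S = -1289300 - 383019 = -1672319$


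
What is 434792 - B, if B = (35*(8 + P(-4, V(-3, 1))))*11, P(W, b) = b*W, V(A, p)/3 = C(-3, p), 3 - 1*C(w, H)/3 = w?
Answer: 514872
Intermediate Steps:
C(w, H) = 9 - 3*w
V(A, p) = 54 (V(A, p) = 3*(9 - 3*(-3)) = 3*(9 + 9) = 3*18 = 54)
P(W, b) = W*b
B = -80080 (B = (35*(8 - 4*54))*11 = (35*(8 - 216))*11 = (35*(-208))*11 = -7280*11 = -80080)
434792 - B = 434792 - 1*(-80080) = 434792 + 80080 = 514872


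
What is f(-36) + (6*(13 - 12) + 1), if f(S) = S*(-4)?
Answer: 151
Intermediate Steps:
f(S) = -4*S
f(-36) + (6*(13 - 12) + 1) = -4*(-36) + (6*(13 - 12) + 1) = 144 + (6*1 + 1) = 144 + (6 + 1) = 144 + 7 = 151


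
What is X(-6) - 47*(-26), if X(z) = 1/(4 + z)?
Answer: 2443/2 ≈ 1221.5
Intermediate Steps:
X(-6) - 47*(-26) = 1/(4 - 6) - 47*(-26) = 1/(-2) + 1222 = -1/2 + 1222 = 2443/2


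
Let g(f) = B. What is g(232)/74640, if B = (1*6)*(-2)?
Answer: -1/6220 ≈ -0.00016077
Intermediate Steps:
B = -12 (B = 6*(-2) = -12)
g(f) = -12
g(232)/74640 = -12/74640 = -12*1/74640 = -1/6220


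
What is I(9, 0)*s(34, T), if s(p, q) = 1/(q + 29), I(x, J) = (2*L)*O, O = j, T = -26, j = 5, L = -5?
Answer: -50/3 ≈ -16.667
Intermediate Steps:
O = 5
I(x, J) = -50 (I(x, J) = (2*(-5))*5 = -10*5 = -50)
s(p, q) = 1/(29 + q)
I(9, 0)*s(34, T) = -50/(29 - 26) = -50/3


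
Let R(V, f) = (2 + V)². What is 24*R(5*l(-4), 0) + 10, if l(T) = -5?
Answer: 12706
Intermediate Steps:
24*R(5*l(-4), 0) + 10 = 24*(2 + 5*(-5))² + 10 = 24*(2 - 25)² + 10 = 24*(-23)² + 10 = 24*529 + 10 = 12696 + 10 = 12706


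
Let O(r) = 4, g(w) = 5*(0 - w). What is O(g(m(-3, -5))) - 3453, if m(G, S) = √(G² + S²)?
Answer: -3449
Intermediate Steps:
g(w) = -5*w (g(w) = 5*(-w) = -5*w)
O(g(m(-3, -5))) - 3453 = 4 - 3453 = -3449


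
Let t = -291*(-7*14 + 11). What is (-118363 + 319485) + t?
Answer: 226439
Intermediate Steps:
t = 25317 (t = -291*(-98 + 11) = -291*(-87) = 25317)
(-118363 + 319485) + t = (-118363 + 319485) + 25317 = 201122 + 25317 = 226439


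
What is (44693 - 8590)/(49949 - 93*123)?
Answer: 36103/38510 ≈ 0.93750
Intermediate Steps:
(44693 - 8590)/(49949 - 93*123) = 36103/(49949 - 11439) = 36103/38510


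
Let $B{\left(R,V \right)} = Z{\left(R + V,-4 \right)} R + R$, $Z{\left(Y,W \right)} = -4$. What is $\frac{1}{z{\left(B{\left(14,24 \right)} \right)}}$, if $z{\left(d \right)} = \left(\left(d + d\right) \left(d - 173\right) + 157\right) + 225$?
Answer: $\frac{1}{18442} \approx 5.4224 \cdot 10^{-5}$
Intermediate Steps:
$B{\left(R,V \right)} = - 3 R$ ($B{\left(R,V \right)} = - 4 R + R = - 3 R$)
$z{\left(d \right)} = 382 + 2 d \left(-173 + d\right)$ ($z{\left(d \right)} = \left(2 d \left(-173 + d\right) + 157\right) + 225 = \left(157 + 2 d \left(-173 + d\right)\right) + 225 = 382 + 2 d \left(-173 + d\right)$)
$\frac{1}{z{\left(B{\left(14,24 \right)} \right)}} = \frac{1}{382 - 346 \left(\left(-3\right) 14\right) + 2 \left(\left(-3\right) 14\right)^{2}} = \frac{1}{382 - -14532 + 2 \left(-42\right)^{2}} = \frac{1}{382 + 14532 + 2 \cdot 1764} = \frac{1}{382 + 14532 + 3528} = \frac{1}{18442}$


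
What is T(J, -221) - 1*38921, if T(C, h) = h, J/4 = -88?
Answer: -39142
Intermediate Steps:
J = -352 (J = 4*(-88) = -352)
T(J, -221) - 1*38921 = -221 - 1*38921 = -221 - 38921 = -39142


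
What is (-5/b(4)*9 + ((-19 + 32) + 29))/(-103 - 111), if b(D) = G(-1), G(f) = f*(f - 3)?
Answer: -123/856 ≈ -0.14369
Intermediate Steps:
G(f) = f*(-3 + f)
b(D) = 4 (b(D) = -(-3 - 1) = -1*(-4) = 4)
(-5/b(4)*9 + ((-19 + 32) + 29))/(-103 - 111) = (-5/4*9 + ((-19 + 32) + 29))/(-103 - 111) = (-5*¼*9 + (13 + 29))/(-214) = (-5/4*9 + 42)*(-1/214) = (-45/4 + 42)*(-1/214) = (123/4)*(-1/214) = -123/856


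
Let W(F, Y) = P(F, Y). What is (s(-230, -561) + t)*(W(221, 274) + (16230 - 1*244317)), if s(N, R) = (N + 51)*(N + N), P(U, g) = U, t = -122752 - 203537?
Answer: 55587682834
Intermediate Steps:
t = -326289
W(F, Y) = F
s(N, R) = 2*N*(51 + N) (s(N, R) = (51 + N)*(2*N) = 2*N*(51 + N))
(s(-230, -561) + t)*(W(221, 274) + (16230 - 1*244317)) = (2*(-230)*(51 - 230) - 326289)*(221 + (16230 - 1*244317)) = (2*(-230)*(-179) - 326289)*(221 + (16230 - 244317)) = (82340 - 326289)*(221 - 228087) = -243949*(-227866) = 55587682834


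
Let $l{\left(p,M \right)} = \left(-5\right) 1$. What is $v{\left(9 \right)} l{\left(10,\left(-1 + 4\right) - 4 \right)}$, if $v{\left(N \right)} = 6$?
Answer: $-30$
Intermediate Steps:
$l{\left(p,M \right)} = -5$
$v{\left(9 \right)} l{\left(10,\left(-1 + 4\right) - 4 \right)} = 6 \left(-5\right) = -30$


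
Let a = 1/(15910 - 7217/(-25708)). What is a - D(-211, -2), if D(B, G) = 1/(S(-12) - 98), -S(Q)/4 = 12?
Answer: 412774865/59717138562 ≈ 0.0069122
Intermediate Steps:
S(Q) = -48 (S(Q) = -4*12 = -48)
D(B, G) = -1/146 (D(B, G) = 1/(-48 - 98) = 1/(-146) = -1/146)
a = 25708/409021497 (a = 1/(15910 - 7217*(-1/25708)) = 1/(15910 + 7217/25708) = 1/(409021497/25708) = 25708/409021497 ≈ 6.2852e-5)
a - D(-211, -2) = 25708/409021497 - 1*(-1/146) = 25708/409021497 + 1/146 = 412774865/59717138562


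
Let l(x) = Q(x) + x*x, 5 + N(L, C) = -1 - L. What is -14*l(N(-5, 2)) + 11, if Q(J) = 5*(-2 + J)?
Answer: 207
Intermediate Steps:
Q(J) = -10 + 5*J
N(L, C) = -6 - L (N(L, C) = -5 + (-1 - L) = -6 - L)
l(x) = -10 + x**2 + 5*x (l(x) = (-10 + 5*x) + x*x = (-10 + 5*x) + x**2 = -10 + x**2 + 5*x)
-14*l(N(-5, 2)) + 11 = -14*(-10 + (-6 - 1*(-5))**2 + 5*(-6 - 1*(-5))) + 11 = -14*(-10 + (-6 + 5)**2 + 5*(-6 + 5)) + 11 = -14*(-10 + (-1)**2 + 5*(-1)) + 11 = -14*(-10 + 1 - 5) + 11 = -14*(-14) + 11 = 196 + 11 = 207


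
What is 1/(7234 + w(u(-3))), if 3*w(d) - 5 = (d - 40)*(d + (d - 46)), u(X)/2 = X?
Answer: 1/8125 ≈ 0.00012308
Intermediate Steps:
u(X) = 2*X
w(d) = 5/3 + (-46 + 2*d)*(-40 + d)/3 (w(d) = 5/3 + ((d - 40)*(d + (d - 46)))/3 = 5/3 + ((-40 + d)*(d + (-46 + d)))/3 = 5/3 + ((-40 + d)*(-46 + 2*d))/3 = 5/3 + ((-46 + 2*d)*(-40 + d))/3 = 5/3 + (-46 + 2*d)*(-40 + d)/3)
1/(7234 + w(u(-3))) = 1/(7234 + (615 - 84*(-3) + 2*(2*(-3))²/3)) = 1/(7234 + (615 - 42*(-6) + (⅔)*(-6)²)) = 1/(7234 + (615 + 252 + (⅔)*36)) = 1/(7234 + (615 + 252 + 24)) = 1/(7234 + 891) = 1/8125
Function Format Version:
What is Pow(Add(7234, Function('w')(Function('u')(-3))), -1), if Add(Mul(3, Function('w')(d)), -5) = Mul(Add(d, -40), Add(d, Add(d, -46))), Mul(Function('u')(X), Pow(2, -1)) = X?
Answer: Rational(1, 8125) ≈ 0.00012308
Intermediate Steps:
Function('u')(X) = Mul(2, X)
Function('w')(d) = Add(Rational(5, 3), Mul(Rational(1, 3), Add(-46, Mul(2, d)), Add(-40, d))) (Function('w')(d) = Add(Rational(5, 3), Mul(Rational(1, 3), Mul(Add(d, -40), Add(d, Add(d, -46))))) = Add(Rational(5, 3), Mul(Rational(1, 3), Mul(Add(-40, d), Add(d, Add(-46, d))))) = Add(Rational(5, 3), Mul(Rational(1, 3), Mul(Add(-40, d), Add(-46, Mul(2, d))))) = Add(Rational(5, 3), Mul(Rational(1, 3), Mul(Add(-46, Mul(2, d)), Add(-40, d)))) = Add(Rational(5, 3), Mul(Rational(1, 3), Add(-46, Mul(2, d)), Add(-40, d))))
Pow(Add(7234, Function('w')(Function('u')(-3))), -1) = Pow(Add(7234, Add(615, Mul(-42, Mul(2, -3)), Mul(Rational(2, 3), Pow(Mul(2, -3), 2)))), -1) = Pow(Add(7234, Add(615, Mul(-42, -6), Mul(Rational(2, 3), Pow(-6, 2)))), -1) = Pow(Add(7234, Add(615, 252, Mul(Rational(2, 3), 36))), -1) = Pow(Add(7234, Add(615, 252, 24)), -1) = Pow(Add(7234, 891), -1) = Pow(8125, -1) = Rational(1, 8125)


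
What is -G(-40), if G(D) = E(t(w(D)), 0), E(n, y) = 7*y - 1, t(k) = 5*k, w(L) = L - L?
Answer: 1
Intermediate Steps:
w(L) = 0
E(n, y) = -1 + 7*y
G(D) = -1 (G(D) = -1 + 7*0 = -1 + 0 = -1)
-G(-40) = -1*(-1) = 1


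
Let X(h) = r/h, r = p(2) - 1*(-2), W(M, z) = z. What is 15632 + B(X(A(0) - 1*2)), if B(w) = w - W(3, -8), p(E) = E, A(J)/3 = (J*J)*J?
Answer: 15638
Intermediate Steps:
A(J) = 3*J**3 (A(J) = 3*((J*J)*J) = 3*(J**2*J) = 3*J**3)
r = 4 (r = 2 - 1*(-2) = 2 + 2 = 4)
X(h) = 4/h
B(w) = 8 + w (B(w) = w - 1*(-8) = w + 8 = 8 + w)
15632 + B(X(A(0) - 1*2)) = 15632 + (8 + 4/(3*0**3 - 1*2)) = 15632 + (8 + 4/(3*0 - 2)) = 15632 + (8 + 4/(0 - 2)) = 15632 + (8 + 4/(-2)) = 15632 + (8 + 4*(-1/2)) = 15632 + (8 - 2) = 15632 + 6 = 15638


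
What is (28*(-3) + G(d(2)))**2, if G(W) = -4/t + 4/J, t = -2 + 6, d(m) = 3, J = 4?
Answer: 7056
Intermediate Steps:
t = 4
G(W) = 0 (G(W) = -4/4 + 4/4 = -4*1/4 + 4*(1/4) = -1 + 1 = 0)
(28*(-3) + G(d(2)))**2 = (28*(-3) + 0)**2 = (-84 + 0)**2 = (-84)**2 = 7056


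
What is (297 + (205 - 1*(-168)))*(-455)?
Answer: -304850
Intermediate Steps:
(297 + (205 - 1*(-168)))*(-455) = (297 + (205 + 168))*(-455) = (297 + 373)*(-455) = 670*(-455) = -304850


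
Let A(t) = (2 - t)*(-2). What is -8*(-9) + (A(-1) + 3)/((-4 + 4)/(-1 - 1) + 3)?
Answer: 71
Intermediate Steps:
A(t) = -4 + 2*t
-8*(-9) + (A(-1) + 3)/((-4 + 4)/(-1 - 1) + 3) = -8*(-9) + ((-4 + 2*(-1)) + 3)/((-4 + 4)/(-1 - 1) + 3) = 72 + ((-4 - 2) + 3)/(0/(-2) + 3) = 72 + (-6 + 3)/(0*(-½) + 3) = 72 - 3/(0 + 3) = 72 - 3/3 = 72 + (⅓)*(-3) = 72 - 1 = 71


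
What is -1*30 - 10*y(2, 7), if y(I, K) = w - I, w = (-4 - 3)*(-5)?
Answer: -360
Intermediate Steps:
w = 35 (w = -7*(-5) = 35)
y(I, K) = 35 - I
-1*30 - 10*y(2, 7) = -1*30 - 10*(35 - 1*2) = -30 - 10*(35 - 2) = -30 - 10*33 = -30 - 330 = -360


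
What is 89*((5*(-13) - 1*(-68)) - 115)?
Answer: -9968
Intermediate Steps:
89*((5*(-13) - 1*(-68)) - 115) = 89*((-65 + 68) - 115) = 89*(3 - 115) = 89*(-112) = -9968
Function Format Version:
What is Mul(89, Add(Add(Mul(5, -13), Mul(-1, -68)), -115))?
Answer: -9968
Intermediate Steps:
Mul(89, Add(Add(Mul(5, -13), Mul(-1, -68)), -115)) = Mul(89, Add(Add(-65, 68), -115)) = Mul(89, Add(3, -115)) = Mul(89, -112) = -9968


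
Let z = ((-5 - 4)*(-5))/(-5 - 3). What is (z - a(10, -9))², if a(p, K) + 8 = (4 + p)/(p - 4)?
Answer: 1/576 ≈ 0.0017361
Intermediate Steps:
a(p, K) = -8 + (4 + p)/(-4 + p) (a(p, K) = -8 + (4 + p)/(p - 4) = -8 + (4 + p)/(-4 + p))
z = -45/8 (z = -9*(-5)/(-8) = 45*(-⅛) = -45/8 ≈ -5.6250)
(z - a(10, -9))² = (-45/8 - (36 - 7*10)/(-4 + 10))² = (-45/8 - (36 - 70)/6)² = (-45/8 - (-34)/6)² = (-45/8 - 1*(-17/3))² = (-45/8 + 17/3)² = (1/24)² = 1/576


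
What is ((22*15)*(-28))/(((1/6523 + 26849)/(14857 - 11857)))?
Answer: -15068130000/14594669 ≈ -1032.4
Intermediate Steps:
((22*15)*(-28))/(((1/6523 + 26849)/(14857 - 11857))) = (330*(-28))/(((1/6523 + 26849)/3000)) = -9240/((175136028/6523)*(1/3000)) = -9240/14594669/1630750 = -9240*1630750/14594669 = -15068130000/14594669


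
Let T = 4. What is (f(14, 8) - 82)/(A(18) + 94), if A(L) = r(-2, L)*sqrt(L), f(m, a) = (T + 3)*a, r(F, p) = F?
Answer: -611/2191 - 39*sqrt(2)/2191 ≈ -0.30404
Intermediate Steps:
f(m, a) = 7*a (f(m, a) = (4 + 3)*a = 7*a)
A(L) = -2*sqrt(L)
(f(14, 8) - 82)/(A(18) + 94) = (7*8 - 82)/(-6*sqrt(2) + 94) = (56 - 82)/(-6*sqrt(2) + 94) = -26/(-6*sqrt(2) + 94) = -26/(94 - 6*sqrt(2))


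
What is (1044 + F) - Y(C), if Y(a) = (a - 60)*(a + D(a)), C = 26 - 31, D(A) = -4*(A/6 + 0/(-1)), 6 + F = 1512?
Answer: 7325/3 ≈ 2441.7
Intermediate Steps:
F = 1506 (F = -6 + 1512 = 1506)
D(A) = -2*A/3 (D(A) = -4*(A*(⅙) + 0*(-1)) = -4*(A/6 + 0) = -2*A/3)
C = -5
Y(a) = a*(-60 + a)/3 (Y(a) = (a - 60)*(a - 2*a/3) = (-60 + a)*(a/3) = a*(-60 + a)/3)
(1044 + F) - Y(C) = (1044 + 1506) - (-5)*(-60 - 5)/3 = 2550 - (-5)*(-65)/3 = 2550 - 1*325/3 = 2550 - 325/3 = 7325/3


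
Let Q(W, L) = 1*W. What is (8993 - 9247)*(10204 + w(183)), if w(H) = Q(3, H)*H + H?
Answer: -2777744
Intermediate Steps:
Q(W, L) = W
w(H) = 4*H (w(H) = 3*H + H = 4*H)
(8993 - 9247)*(10204 + w(183)) = (8993 - 9247)*(10204 + 4*183) = -254*(10204 + 732) = -254*10936 = -2777744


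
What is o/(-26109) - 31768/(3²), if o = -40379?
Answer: -92118589/26109 ≈ -3528.2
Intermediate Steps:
o/(-26109) - 31768/(3²) = -40379/(-26109) - 31768/(3²) = -40379*(-1/26109) - 31768/9 = 40379/26109 - 31768*⅑ = 40379/26109 - 31768/9 = -92118589/26109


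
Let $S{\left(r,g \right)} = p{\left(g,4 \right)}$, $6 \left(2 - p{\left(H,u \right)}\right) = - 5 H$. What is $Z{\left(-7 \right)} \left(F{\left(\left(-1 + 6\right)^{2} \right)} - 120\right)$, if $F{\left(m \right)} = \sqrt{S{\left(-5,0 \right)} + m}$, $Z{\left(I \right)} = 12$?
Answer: $-1440 + 36 \sqrt{3} \approx -1377.6$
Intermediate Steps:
$p{\left(H,u \right)} = 2 + \frac{5 H}{6}$ ($p{\left(H,u \right)} = 2 - \frac{\left(-5\right) H}{6} = 2 + \frac{5 H}{6}$)
$S{\left(r,g \right)} = 2 + \frac{5 g}{6}$
$F{\left(m \right)} = \sqrt{2 + m}$ ($F{\left(m \right)} = \sqrt{\left(2 + \frac{5}{6} \cdot 0\right) + m} = \sqrt{\left(2 + 0\right) + m} = \sqrt{2 + m}$)
$Z{\left(-7 \right)} \left(F{\left(\left(-1 + 6\right)^{2} \right)} - 120\right) = 12 \left(\sqrt{2 + \left(-1 + 6\right)^{2}} - 120\right) = 12 \left(\sqrt{2 + 5^{2}} - 120\right) = 12 \left(\sqrt{2 + 25} - 120\right) = 12 \left(\sqrt{27} - 120\right) = 12 \left(3 \sqrt{3} - 120\right) = 12 \left(-120 + 3 \sqrt{3}\right) = -1440 + 36 \sqrt{3}$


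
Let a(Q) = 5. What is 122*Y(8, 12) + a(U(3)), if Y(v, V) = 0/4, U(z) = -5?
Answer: 5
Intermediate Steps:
Y(v, V) = 0 (Y(v, V) = 0*(1/4) = 0)
122*Y(8, 12) + a(U(3)) = 122*0 + 5 = 0 + 5 = 5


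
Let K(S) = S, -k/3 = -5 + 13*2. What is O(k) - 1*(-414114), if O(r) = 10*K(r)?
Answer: 413484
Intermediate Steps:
k = -63 (k = -3*(-5 + 13*2) = -3*(-5 + 26) = -3*21 = -63)
O(r) = 10*r
O(k) - 1*(-414114) = 10*(-63) - 1*(-414114) = -630 + 414114 = 413484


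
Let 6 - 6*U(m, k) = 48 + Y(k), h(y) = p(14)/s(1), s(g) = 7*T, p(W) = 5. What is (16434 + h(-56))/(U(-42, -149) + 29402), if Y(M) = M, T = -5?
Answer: 690222/1235633 ≈ 0.55860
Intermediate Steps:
s(g) = -35 (s(g) = 7*(-5) = -35)
h(y) = -1/7 (h(y) = 5/(-35) = 5*(-1/35) = -1/7)
U(m, k) = -7 - k/6 (U(m, k) = 1 - (48 + k)/6 = 1 + (-8 - k/6) = -7 - k/6)
(16434 + h(-56))/(U(-42, -149) + 29402) = (16434 - 1/7)/((-7 - 1/6*(-149)) + 29402) = 115037/(7*((-7 + 149/6) + 29402)) = 115037/(7*(107/6 + 29402)) = 115037/(7*(176519/6)) = (115037/7)*(6/176519) = 690222/1235633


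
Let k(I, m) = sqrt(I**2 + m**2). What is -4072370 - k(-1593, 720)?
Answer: -4072370 - 9*sqrt(37729) ≈ -4.0741e+6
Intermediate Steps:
-4072370 - k(-1593, 720) = -4072370 - sqrt((-1593)**2 + 720**2) = -4072370 - sqrt(2537649 + 518400) = -4072370 - sqrt(3056049) = -4072370 - 9*sqrt(37729)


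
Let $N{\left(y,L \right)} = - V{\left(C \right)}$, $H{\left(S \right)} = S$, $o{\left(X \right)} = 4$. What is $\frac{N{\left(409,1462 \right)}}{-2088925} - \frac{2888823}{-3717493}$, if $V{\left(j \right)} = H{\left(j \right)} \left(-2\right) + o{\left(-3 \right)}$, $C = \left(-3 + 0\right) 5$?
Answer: $\frac{6034660980037}{7765564065025} \approx 0.77711$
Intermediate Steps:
$C = -15$ ($C = \left(-3\right) 5 = -15$)
$V{\left(j \right)} = 4 - 2 j$ ($V{\left(j \right)} = j \left(-2\right) + 4 = - 2 j + 4 = 4 - 2 j$)
$N{\left(y,L \right)} = -34$ ($N{\left(y,L \right)} = - (4 - -30) = - (4 + 30) = \left(-1\right) 34 = -34$)
$\frac{N{\left(409,1462 \right)}}{-2088925} - \frac{2888823}{-3717493} = - \frac{34}{-2088925} - \frac{2888823}{-3717493} = \left(-34\right) \left(- \frac{1}{2088925}\right) - - \frac{2888823}{3717493} = \frac{34}{2088925} + \frac{2888823}{3717493} = \frac{6034660980037}{7765564065025}$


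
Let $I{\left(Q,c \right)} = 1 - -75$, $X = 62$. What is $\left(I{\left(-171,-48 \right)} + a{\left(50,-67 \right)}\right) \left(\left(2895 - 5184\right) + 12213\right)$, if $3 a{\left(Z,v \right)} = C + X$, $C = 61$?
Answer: $1161108$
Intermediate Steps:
$a{\left(Z,v \right)} = 41$ ($a{\left(Z,v \right)} = \frac{61 + 62}{3} = \frac{1}{3} \cdot 123 = 41$)
$I{\left(Q,c \right)} = 76$ ($I{\left(Q,c \right)} = 1 + 75 = 76$)
$\left(I{\left(-171,-48 \right)} + a{\left(50,-67 \right)}\right) \left(\left(2895 - 5184\right) + 12213\right) = \left(76 + 41\right) \left(\left(2895 - 5184\right) + 12213\right) = 117 \left(-2289 + 12213\right) = 117 \cdot 9924 = 1161108$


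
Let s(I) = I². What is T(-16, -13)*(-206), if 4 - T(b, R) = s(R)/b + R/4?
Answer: -29355/8 ≈ -3669.4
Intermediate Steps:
T(b, R) = 4 - R/4 - R²/b (T(b, R) = 4 - (R²/b + R/4) = 4 - (R/4 + R²/b) = 4 + (-R/4 - R²/b) = 4 - R/4 - R²/b)
T(-16, -13)*(-206) = (4 - ¼*(-13) - 1*(-13)²/(-16))*(-206) = (4 + 13/4 - 1*169*(-1/16))*(-206) = (4 + 13/4 + 169/16)*(-206) = (285/16)*(-206) = -29355/8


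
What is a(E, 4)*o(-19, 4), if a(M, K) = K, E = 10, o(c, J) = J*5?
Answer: 80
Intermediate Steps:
o(c, J) = 5*J
a(E, 4)*o(-19, 4) = 4*(5*4) = 4*20 = 80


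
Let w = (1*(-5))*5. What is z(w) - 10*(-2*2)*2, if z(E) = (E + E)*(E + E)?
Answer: 2580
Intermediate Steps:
w = -25 (w = -5*5 = -25)
z(E) = 4*E² (z(E) = (2*E)*(2*E) = 4*E²)
z(w) - 10*(-2*2)*2 = 4*(-25)² - 10*(-2*2)*2 = 4*625 - (-40)*2 = 2500 - 10*(-8) = 2500 + 80 = 2580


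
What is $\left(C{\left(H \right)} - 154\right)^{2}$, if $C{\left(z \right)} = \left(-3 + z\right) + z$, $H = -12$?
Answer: $32761$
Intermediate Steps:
$C{\left(z \right)} = -3 + 2 z$
$\left(C{\left(H \right)} - 154\right)^{2} = \left(\left(-3 + 2 \left(-12\right)\right) - 154\right)^{2} = \left(\left(-3 - 24\right) - 154\right)^{2} = \left(-27 - 154\right)^{2} = \left(-181\right)^{2} = 32761$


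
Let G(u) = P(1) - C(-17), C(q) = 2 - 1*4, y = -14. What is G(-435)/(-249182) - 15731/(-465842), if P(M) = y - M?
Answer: 42673239/1261733057 ≈ 0.033821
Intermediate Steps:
C(q) = -2 (C(q) = 2 - 4 = -2)
P(M) = -14 - M
G(u) = -13 (G(u) = (-14 - 1*1) - 1*(-2) = (-14 - 1) + 2 = -15 + 2 = -13)
G(-435)/(-249182) - 15731/(-465842) = -13/(-249182) - 15731/(-465842) = -13*(-1/249182) - 15731*(-1/465842) = 13/249182 + 15731/465842 = 42673239/1261733057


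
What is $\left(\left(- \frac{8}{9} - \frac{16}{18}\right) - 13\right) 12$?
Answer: $- \frac{532}{3} \approx -177.33$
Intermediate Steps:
$\left(\left(- \frac{8}{9} - \frac{16}{18}\right) - 13\right) 12 = \left(\left(\left(-8\right) \frac{1}{9} - \frac{8}{9}\right) - 13\right) 12 = \left(\left(- \frac{8}{9} - \frac{8}{9}\right) - 13\right) 12 = \left(- \frac{16}{9} - 13\right) 12 = \left(- \frac{133}{9}\right) 12 = - \frac{532}{3}$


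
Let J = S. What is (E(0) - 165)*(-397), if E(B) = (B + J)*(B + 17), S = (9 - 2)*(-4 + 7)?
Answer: -76224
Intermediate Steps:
S = 21 (S = 7*3 = 21)
J = 21
E(B) = (17 + B)*(21 + B) (E(B) = (B + 21)*(B + 17) = (21 + B)*(17 + B) = (17 + B)*(21 + B))
(E(0) - 165)*(-397) = ((357 + 0**2 + 38*0) - 165)*(-397) = ((357 + 0 + 0) - 165)*(-397) = (357 - 165)*(-397) = 192*(-397) = -76224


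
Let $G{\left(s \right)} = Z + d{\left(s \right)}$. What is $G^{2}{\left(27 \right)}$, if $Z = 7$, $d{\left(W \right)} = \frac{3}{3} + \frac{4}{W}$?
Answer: $\frac{48400}{729} \approx 66.392$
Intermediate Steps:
$d{\left(W \right)} = 1 + \frac{4}{W}$ ($d{\left(W \right)} = 3 \cdot \frac{1}{3} + \frac{4}{W} = 1 + \frac{4}{W}$)
$G{\left(s \right)} = 7 + \frac{4 + s}{s}$
$G^{2}{\left(27 \right)} = \left(8 + \frac{4}{27}\right)^{2} = \left(\frac{220}{27}\right)^{2} = \frac{48400}{729}$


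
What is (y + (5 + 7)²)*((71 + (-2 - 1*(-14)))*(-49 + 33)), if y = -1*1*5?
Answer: -184592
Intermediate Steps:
y = -5 (y = -1*5 = -5)
(y + (5 + 7)²)*((71 + (-2 - 1*(-14)))*(-49 + 33)) = (-5 + (5 + 7)²)*((71 + (-2 - 1*(-14)))*(-49 + 33)) = (-5 + 12²)*((71 + (-2 + 14))*(-16)) = (-5 + 144)*((71 + 12)*(-16)) = 139*(83*(-16)) = 139*(-1328) = -184592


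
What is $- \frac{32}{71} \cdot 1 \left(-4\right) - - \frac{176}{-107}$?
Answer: $\frac{1200}{7597} \approx 0.15796$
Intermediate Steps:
$- \frac{32}{71} \cdot 1 \left(-4\right) - - \frac{176}{-107} = \left(-32\right) \frac{1}{71} \left(-4\right) - \left(-176\right) \left(- \frac{1}{107}\right) = \left(- \frac{32}{71}\right) \left(-4\right) - \frac{176}{107} = \frac{128}{71} - \frac{176}{107} = \frac{1200}{7597}$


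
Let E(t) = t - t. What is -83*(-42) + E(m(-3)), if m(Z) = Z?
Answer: 3486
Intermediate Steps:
E(t) = 0
-83*(-42) + E(m(-3)) = -83*(-42) + 0 = 3486 + 0 = 3486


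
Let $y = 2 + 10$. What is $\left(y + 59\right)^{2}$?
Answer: $5041$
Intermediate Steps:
$y = 12$
$\left(y + 59\right)^{2} = \left(12 + 59\right)^{2} = 71^{2} = 5041$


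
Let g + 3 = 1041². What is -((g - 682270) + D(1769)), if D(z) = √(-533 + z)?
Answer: -401408 - 2*√309 ≈ -4.0144e+5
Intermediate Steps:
g = 1083678 (g = -3 + 1041² = -3 + 1083681 = 1083678)
-((g - 682270) + D(1769)) = -((1083678 - 682270) + √(-533 + 1769)) = -(401408 + √1236) = -(401408 + 2*√309) = -401408 - 2*√309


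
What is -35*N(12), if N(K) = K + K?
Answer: -840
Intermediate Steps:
N(K) = 2*K
-35*N(12) = -70*12 = -35*24 = -840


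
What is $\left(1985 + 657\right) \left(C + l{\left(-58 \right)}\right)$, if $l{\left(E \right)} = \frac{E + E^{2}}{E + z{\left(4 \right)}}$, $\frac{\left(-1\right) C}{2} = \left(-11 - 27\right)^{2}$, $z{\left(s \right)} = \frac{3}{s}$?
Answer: $- \frac{1782229792}{229} \approx -7.7827 \cdot 10^{6}$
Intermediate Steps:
$C = -2888$ ($C = - 2 \left(-11 - 27\right)^{2} = - 2 \left(-38\right)^{2} = \left(-2\right) 1444 = -2888$)
$l{\left(E \right)} = \frac{E + E^{2}}{\frac{3}{4} + E}$ ($l{\left(E \right)} = \frac{E + E^{2}}{E + \frac{3}{4}} = \frac{E + E^{2}}{\frac{3}{4} + E}$)
$\left(1985 + 657\right) \left(C + l{\left(-58 \right)}\right) = \left(1985 + 657\right) \left(-2888 + 4 \left(-58\right) \frac{1}{3 + 4 \left(-58\right)} \left(1 - 58\right)\right) = 2642 \left(-2888 + 4 \left(-58\right) \frac{1}{3 - 232} \left(-57\right)\right) = 2642 \left(-2888 + 4 \left(-58\right) \frac{1}{-229} \left(-57\right)\right) = 2642 \left(-2888 + 4 \left(-58\right) \left(- \frac{1}{229}\right) \left(-57\right)\right) = 2642 \left(-2888 - \frac{13224}{229}\right) = 2642 \left(- \frac{674576}{229}\right) = - \frac{1782229792}{229}$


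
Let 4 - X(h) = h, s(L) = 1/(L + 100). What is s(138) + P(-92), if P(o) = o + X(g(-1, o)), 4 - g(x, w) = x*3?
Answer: -22609/238 ≈ -94.996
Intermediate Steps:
s(L) = 1/(100 + L)
g(x, w) = 4 - 3*x (g(x, w) = 4 - x*3 = 4 - 3*x)
X(h) = 4 - h
P(o) = -3 + o (P(o) = o + (4 - (4 - 3*(-1))) = o + (4 - (4 + 3)) = o + (4 - 1*7) = o + (4 - 7) = o - 3 = -3 + o)
s(138) + P(-92) = 1/(100 + 138) + (-3 - 92) = 1/238 - 95 = -22609/238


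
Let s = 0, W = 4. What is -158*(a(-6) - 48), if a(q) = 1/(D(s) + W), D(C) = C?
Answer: 15089/2 ≈ 7544.5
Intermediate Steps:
a(q) = 1/4 (a(q) = 1/(0 + 4) = 1/4)
-158*(a(-6) - 48) = -158*(1/4 - 48) = -158*(-191/4) = 15089/2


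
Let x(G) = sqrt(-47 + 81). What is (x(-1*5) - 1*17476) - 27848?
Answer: -45324 + sqrt(34) ≈ -45318.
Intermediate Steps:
x(G) = sqrt(34)
(x(-1*5) - 1*17476) - 27848 = (sqrt(34) - 1*17476) - 27848 = (sqrt(34) - 17476) - 27848 = (-17476 + sqrt(34)) - 27848 = -45324 + sqrt(34)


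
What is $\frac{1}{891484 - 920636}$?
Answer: $- \frac{1}{29152} \approx -3.4303 \cdot 10^{-5}$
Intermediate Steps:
$\frac{1}{891484 - 920636} = \frac{1}{-29152} = - \frac{1}{29152}$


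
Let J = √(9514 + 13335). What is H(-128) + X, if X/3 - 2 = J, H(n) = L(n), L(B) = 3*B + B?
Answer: -506 + 3*√22849 ≈ -52.523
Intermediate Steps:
L(B) = 4*B
J = √22849 ≈ 151.16
H(n) = 4*n
X = 6 + 3*√22849 ≈ 459.48
H(-128) + X = 4*(-128) + (6 + 3*√22849) = -512 + (6 + 3*√22849) = -506 + 3*√22849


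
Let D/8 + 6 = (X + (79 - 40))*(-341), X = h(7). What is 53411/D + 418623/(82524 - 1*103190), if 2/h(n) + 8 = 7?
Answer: -21689008379/1043467672 ≈ -20.786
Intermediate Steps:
h(n) = -2 (h(n) = 2/(-8 + 7) = 2/(-1) = 2*(-1) = -2)
X = -2
D = -100984 (D = -48 + 8*((-2 + (79 - 40))*(-341)) = -48 + 8*((-2 + 39)*(-341)) = -48 + 8*(37*(-341)) = -48 + 8*(-12617) = -48 - 100936 = -100984)
53411/D + 418623/(82524 - 1*103190) = 53411/(-100984) + 418623/(82524 - 1*103190) = 53411*(-1/100984) + 418623/(82524 - 103190) = -53411/100984 + 418623/(-20666) = -53411/100984 + 418623*(-1/20666) = -53411/100984 - 418623/20666 = -21689008379/1043467672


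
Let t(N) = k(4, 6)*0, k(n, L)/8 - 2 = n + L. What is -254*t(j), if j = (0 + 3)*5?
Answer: 0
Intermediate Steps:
j = 15 (j = 3*5 = 15)
k(n, L) = 16 + 8*L + 8*n (k(n, L) = 16 + 8*(n + L) = 16 + 8*(L + n) = 16 + (8*L + 8*n) = 16 + 8*L + 8*n)
t(N) = 0 (t(N) = (16 + 8*6 + 8*4)*0 = (16 + 48 + 32)*0 = 96*0 = 0)
-254*t(j) = -254*0 = 0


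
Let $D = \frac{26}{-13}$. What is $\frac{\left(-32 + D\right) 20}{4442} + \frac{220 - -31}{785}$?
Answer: $\frac{290571}{1743485} \approx 0.16666$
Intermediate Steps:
$D = -2$ ($D = 26 \left(- \frac{1}{13}\right) = -2$)
$\frac{\left(-32 + D\right) 20}{4442} + \frac{220 - -31}{785} = \frac{\left(-32 - 2\right) 20}{4442} + \frac{220 - -31}{785} = \left(-34\right) 20 \cdot \frac{1}{4442} + \left(220 + 31\right) \frac{1}{785} = \left(-680\right) \frac{1}{4442} + 251 \cdot \frac{1}{785} = - \frac{340}{2221} + \frac{251}{785} = \frac{290571}{1743485}$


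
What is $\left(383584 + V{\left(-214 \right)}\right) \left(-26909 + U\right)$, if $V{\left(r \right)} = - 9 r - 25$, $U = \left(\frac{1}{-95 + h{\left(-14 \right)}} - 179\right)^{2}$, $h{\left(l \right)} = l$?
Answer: $\frac{23519332247775}{11881} \approx 1.9796 \cdot 10^{9}$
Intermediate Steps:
$U = \frac{380718144}{11881}$ ($U = \left(\frac{1}{-95 - 14} - 179\right)^{2} = \left(\frac{1}{-109} - 179\right)^{2} = \left(- \frac{1}{109} - 179\right)^{2} = \left(- \frac{19512}{109}\right)^{2} = \frac{380718144}{11881} \approx 32044.0$)
$V{\left(r \right)} = -25 - 9 r$ ($V{\left(r \right)} = - 9 r - 25 = -25 - 9 r$)
$\left(383584 + V{\left(-214 \right)}\right) \left(-26909 + U\right) = \left(383584 - -1901\right) \left(-26909 + \frac{380718144}{11881}\right) = \left(383584 + \left(-25 + 1926\right)\right) \frac{61012315}{11881} = \left(383584 + 1901\right) \frac{61012315}{11881} = 385485 \cdot \frac{61012315}{11881} = \frac{23519332247775}{11881}$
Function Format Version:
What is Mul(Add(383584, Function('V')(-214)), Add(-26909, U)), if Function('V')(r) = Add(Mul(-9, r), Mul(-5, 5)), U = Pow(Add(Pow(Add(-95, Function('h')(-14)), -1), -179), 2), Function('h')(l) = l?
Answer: Rational(23519332247775, 11881) ≈ 1.9796e+9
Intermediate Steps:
U = Rational(380718144, 11881) (U = Pow(Add(Pow(Add(-95, -14), -1), -179), 2) = Pow(Add(Pow(-109, -1), -179), 2) = Pow(Add(Rational(-1, 109), -179), 2) = Pow(Rational(-19512, 109), 2) = Rational(380718144, 11881) ≈ 32044.)
Function('V')(r) = Add(-25, Mul(-9, r)) (Function('V')(r) = Add(Mul(-9, r), -25) = Add(-25, Mul(-9, r)))
Mul(Add(383584, Function('V')(-214)), Add(-26909, U)) = Mul(Add(383584, Add(-25, Mul(-9, -214))), Add(-26909, Rational(380718144, 11881))) = Mul(Add(383584, Add(-25, 1926)), Rational(61012315, 11881)) = Mul(Add(383584, 1901), Rational(61012315, 11881)) = Mul(385485, Rational(61012315, 11881)) = Rational(23519332247775, 11881)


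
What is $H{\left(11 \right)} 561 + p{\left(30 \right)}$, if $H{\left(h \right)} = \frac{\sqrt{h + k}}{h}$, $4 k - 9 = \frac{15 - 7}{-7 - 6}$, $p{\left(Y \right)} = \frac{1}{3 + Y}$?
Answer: $\frac{1}{33} + \frac{51 \sqrt{8853}}{26} \approx 184.59$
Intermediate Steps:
$k = \frac{109}{52}$ ($k = \frac{9}{4} + \frac{\left(15 - 7\right) \frac{1}{-7 - 6}}{4} = \frac{9}{4} + \frac{8 \frac{1}{-13}}{4} = \frac{9}{4} + \frac{8 \left(- \frac{1}{13}\right)}{4} = \frac{9}{4} + \frac{1}{4} \left(- \frac{8}{13}\right) = \frac{9}{4} - \frac{2}{13} = \frac{109}{52} \approx 2.0962$)
$H{\left(h \right)} = \frac{\sqrt{\frac{109}{52} + h}}{h}$ ($H{\left(h \right)} = \frac{\sqrt{h + \frac{109}{52}}}{h} = \frac{\sqrt{\frac{109}{52} + h}}{h}$)
$H{\left(11 \right)} 561 + p{\left(30 \right)} = \frac{\sqrt{1417 + 676 \cdot 11}}{26 \cdot 11} \cdot 561 + \frac{1}{3 + 30} = \frac{1}{26} \cdot \frac{1}{11} \sqrt{1417 + 7436} \cdot 561 + \frac{1}{33} = \frac{1}{26} \cdot \frac{1}{11} \sqrt{8853} \cdot 561 + \frac{1}{33} = \frac{\sqrt{8853}}{286} \cdot 561 + \frac{1}{33} = \frac{51 \sqrt{8853}}{26} + \frac{1}{33} = \frac{1}{33} + \frac{51 \sqrt{8853}}{26}$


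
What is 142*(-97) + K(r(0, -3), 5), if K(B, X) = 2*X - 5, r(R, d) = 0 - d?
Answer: -13769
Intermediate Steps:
r(R, d) = -d
K(B, X) = -5 + 2*X
142*(-97) + K(r(0, -3), 5) = 142*(-97) + (-5 + 2*5) = -13774 + (-5 + 10) = -13774 + 5 = -13769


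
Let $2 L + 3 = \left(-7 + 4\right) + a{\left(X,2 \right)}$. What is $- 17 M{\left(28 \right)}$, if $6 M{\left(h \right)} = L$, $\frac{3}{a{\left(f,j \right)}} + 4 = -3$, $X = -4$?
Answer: $\frac{255}{28} \approx 9.1071$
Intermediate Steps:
$a{\left(f,j \right)} = - \frac{3}{7}$ ($a{\left(f,j \right)} = \frac{3}{-4 - 3} = \frac{3}{-7} = 3 \left(- \frac{1}{7}\right) = - \frac{3}{7}$)
$L = - \frac{45}{14}$ ($L = - \frac{3}{2} + \frac{\left(-7 + 4\right) - \frac{3}{7}}{2} = - \frac{3}{2} + \frac{-3 - \frac{3}{7}}{2} = - \frac{3}{2} + \frac{1}{2} \left(- \frac{24}{7}\right) = - \frac{3}{2} - \frac{12}{7} = - \frac{45}{14} \approx -3.2143$)
$M{\left(h \right)} = - \frac{15}{28}$ ($M{\left(h \right)} = \frac{1}{6} \left(- \frac{45}{14}\right) = - \frac{15}{28}$)
$- 17 M{\left(28 \right)} = \left(-17\right) \left(- \frac{15}{28}\right) = \frac{255}{28}$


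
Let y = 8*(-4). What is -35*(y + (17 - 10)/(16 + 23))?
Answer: 43435/39 ≈ 1113.7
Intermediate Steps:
y = -32
-35*(y + (17 - 10)/(16 + 23)) = -35*(-32 + (17 - 10)/(16 + 23)) = -35*(-32 + 7/39) = -35*(-1241/39) = 43435/39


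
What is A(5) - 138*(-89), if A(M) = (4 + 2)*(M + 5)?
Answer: 12342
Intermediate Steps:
A(M) = 30 + 6*M (A(M) = 6*(5 + M) = 30 + 6*M)
A(5) - 138*(-89) = (30 + 6*5) - 138*(-89) = (30 + 30) + 12282 = 60 + 12282 = 12342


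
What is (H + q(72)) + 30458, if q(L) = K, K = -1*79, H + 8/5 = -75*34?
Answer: 139137/5 ≈ 27827.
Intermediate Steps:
H = -12758/5 (H = -8/5 - 75*34 = -8/5 - 2550 = -12758/5 ≈ -2551.6)
K = -79
q(L) = -79
(H + q(72)) + 30458 = (-12758/5 - 79) + 30458 = -13153/5 + 30458 = 139137/5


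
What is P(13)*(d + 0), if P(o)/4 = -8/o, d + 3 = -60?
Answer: 2016/13 ≈ 155.08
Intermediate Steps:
d = -63 (d = -3 - 60 = -63)
P(o) = -32/o (P(o) = 4*(-8/o) = -32/o)
P(13)*(d + 0) = (-32/13)*(-63 + 0) = -32*1/13*(-63) = -32/13*(-63) = 2016/13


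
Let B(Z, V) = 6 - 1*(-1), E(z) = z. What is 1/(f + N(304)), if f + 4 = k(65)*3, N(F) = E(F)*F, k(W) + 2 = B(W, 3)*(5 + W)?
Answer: 1/93876 ≈ 1.0652e-5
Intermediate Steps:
B(Z, V) = 7 (B(Z, V) = 6 + 1 = 7)
k(W) = 33 + 7*W (k(W) = -2 + 7*(5 + W) = -2 + (35 + 7*W) = 33 + 7*W)
N(F) = F² (N(F) = F*F = F²)
f = 1460 (f = -4 + (33 + 7*65)*3 = -4 + (33 + 455)*3 = -4 + 488*3 = -4 + 1464 = 1460)
1/(f + N(304)) = 1/(1460 + 304²) = 1/(1460 + 92416) = 1/93876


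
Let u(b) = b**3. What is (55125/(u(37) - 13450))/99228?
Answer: 6125/410175476 ≈ 1.4933e-5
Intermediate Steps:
(55125/(u(37) - 13450))/99228 = (55125/(37**3 - 13450))/99228 = (55125/(50653 - 13450))*(1/99228) = (55125/37203)*(1/99228) = (55125*(1/37203))*(1/99228) = (18375/12401)*(1/99228) = 6125/410175476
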